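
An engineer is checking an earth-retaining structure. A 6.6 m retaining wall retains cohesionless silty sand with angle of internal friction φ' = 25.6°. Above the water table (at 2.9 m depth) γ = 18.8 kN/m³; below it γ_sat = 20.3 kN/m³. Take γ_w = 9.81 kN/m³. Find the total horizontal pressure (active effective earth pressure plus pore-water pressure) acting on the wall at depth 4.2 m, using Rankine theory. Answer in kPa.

K_a = (1 − sin φ)/(1 + sin φ) = 0.3966.
γ' = 20.3 − 9.81 = 10.49 kN/m³.
Effective vertical stress at 4.2 m: σ'_v = 18.8×2.9 + 10.49×1.30 = 68.16 kPa.
σ'_h = K_a σ'_v = 0.3966 × 68.16 = 27.03 kPa; u = γ_w × 1.30 = 12.75 kPa.
Total σ_h = 27.03 + 12.75 = 39.78 kPa.

39.8 kPa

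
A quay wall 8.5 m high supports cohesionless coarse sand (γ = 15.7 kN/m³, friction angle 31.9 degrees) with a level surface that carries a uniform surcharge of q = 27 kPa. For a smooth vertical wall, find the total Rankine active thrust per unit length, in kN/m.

246 kN/m

K_a = tan²(45° − φ/2) = 0.3085.
Soil triangle: ½ K_a γ H² = 0.5×0.3085×15.7×8.5² = 175.0 kN/m.
Surcharge rectangle: K_a q H = 0.3085×27×8.5 = 70.81 kN/m.
Total = 175.0 + 70.81 = 245.8 kN/m.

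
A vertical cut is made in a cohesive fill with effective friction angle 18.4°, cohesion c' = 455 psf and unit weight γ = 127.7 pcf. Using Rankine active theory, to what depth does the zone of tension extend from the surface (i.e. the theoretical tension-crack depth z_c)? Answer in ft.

9.88 ft

K_a = tan²(45° − 18.4°/2) = 0.5202; √K_a = 0.7212.
The active pressure is zero where K_a γ z = 2c√K_a, so z_c = 2c/(γ√K_a) = 2×455/(127.7×0.7212) = 9.881 ft.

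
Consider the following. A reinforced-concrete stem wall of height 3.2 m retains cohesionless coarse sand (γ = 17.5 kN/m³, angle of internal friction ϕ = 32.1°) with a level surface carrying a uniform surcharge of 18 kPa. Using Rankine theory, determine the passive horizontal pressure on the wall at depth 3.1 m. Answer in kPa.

236 kPa

K_p = (1 + sin φ)/(1 − sin φ) = 3.268.
σ_v = γz + q = 17.5 × 3.1 + 18 = 72.25 kPa.
σ_h = K_p σ_v = 3.268 × 72.25 = 236.1 kPa.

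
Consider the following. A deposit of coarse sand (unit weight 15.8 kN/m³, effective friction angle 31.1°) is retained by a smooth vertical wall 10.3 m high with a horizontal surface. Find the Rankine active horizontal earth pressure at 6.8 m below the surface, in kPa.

K_a = (1 − sin φ)/(1 + sin φ) = 0.3188.
σ_h = K_a γ z = 0.3188 × 15.8 × 6.8 = 34.25 kPa.

34.3 kPa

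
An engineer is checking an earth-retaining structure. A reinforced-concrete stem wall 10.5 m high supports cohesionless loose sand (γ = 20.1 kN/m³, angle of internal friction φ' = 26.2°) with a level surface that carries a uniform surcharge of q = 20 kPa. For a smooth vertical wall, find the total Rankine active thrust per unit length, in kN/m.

511 kN/m

K_a = tan²(45° − φ/2) = 0.3874.
Soil triangle: ½ K_a γ H² = 0.5×0.3874×20.1×10.5² = 429.3 kN/m.
Surcharge rectangle: K_a q H = 0.3874×20×10.5 = 81.36 kN/m.
Total = 429.3 + 81.36 = 510.6 kN/m.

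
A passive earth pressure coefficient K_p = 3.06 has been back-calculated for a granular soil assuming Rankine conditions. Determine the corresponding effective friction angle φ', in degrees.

K_p = (1+sin φ)/(1−sin φ) ⇒ sin φ = (K_p − 1)/(K_p + 1) = 0.5074.
φ = arcsin(0.5074) = 30.49°.

30.5°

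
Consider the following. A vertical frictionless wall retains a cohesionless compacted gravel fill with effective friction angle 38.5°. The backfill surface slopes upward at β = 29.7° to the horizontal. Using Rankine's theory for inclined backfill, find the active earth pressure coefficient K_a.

0.343

K_a = cos β · (cos β − √(cos²β − cos²φ)) / (cos β + √(cos²β − cos²φ)).
cos β = 0.8686, cos φ = 0.7826, √(cos²β − cos²φ) = 0.3769.
K_a = 0.8686 × (0.8686 − 0.3769)/(0.8686 + 0.3769) = 0.3429.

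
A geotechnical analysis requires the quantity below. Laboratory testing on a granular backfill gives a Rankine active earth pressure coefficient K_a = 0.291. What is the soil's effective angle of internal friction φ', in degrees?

K_a = tan²(45° − φ/2) ⇒ 45° − φ/2 = arctan(√0.291) = 28.34°.
φ = 2(45° − 28.34°) = 33.31°.

33.3°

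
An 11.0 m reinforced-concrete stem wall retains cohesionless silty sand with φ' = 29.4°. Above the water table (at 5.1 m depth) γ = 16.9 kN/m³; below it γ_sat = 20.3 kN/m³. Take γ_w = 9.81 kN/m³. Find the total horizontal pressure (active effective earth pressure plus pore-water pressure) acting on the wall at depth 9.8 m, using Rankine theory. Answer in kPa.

K_a = (1 − sin φ)/(1 + sin φ) = 0.3415.
γ' = 20.3 − 9.81 = 10.49 kN/m³.
Effective vertical stress at 9.8 m: σ'_v = 16.9×5.1 + 10.49×4.70 = 135.5 kPa.
σ'_h = K_a σ'_v = 0.3415 × 135.5 = 46.27 kPa; u = γ_w × 4.70 = 46.11 kPa.
Total σ_h = 46.27 + 46.11 = 92.37 kPa.

92.4 kPa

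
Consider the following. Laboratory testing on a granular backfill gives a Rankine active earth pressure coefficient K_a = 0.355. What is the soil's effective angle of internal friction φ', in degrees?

28.4°

K_a = tan²(45° − φ/2) ⇒ 45° − φ/2 = arctan(√0.355) = 30.79°.
φ = 2(45° − 30.79°) = 28.43°.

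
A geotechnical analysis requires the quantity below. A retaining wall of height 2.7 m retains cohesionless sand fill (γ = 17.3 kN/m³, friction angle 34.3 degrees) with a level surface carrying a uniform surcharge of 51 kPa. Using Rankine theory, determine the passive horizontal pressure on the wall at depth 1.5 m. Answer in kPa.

K_p = (1 + sin φ)/(1 − sin φ) = 3.582.
σ_v = γz + q = 17.3 × 1.5 + 51 = 76.95 kPa.
σ_h = K_p σ_v = 3.582 × 76.95 = 275.6 kPa.

276 kPa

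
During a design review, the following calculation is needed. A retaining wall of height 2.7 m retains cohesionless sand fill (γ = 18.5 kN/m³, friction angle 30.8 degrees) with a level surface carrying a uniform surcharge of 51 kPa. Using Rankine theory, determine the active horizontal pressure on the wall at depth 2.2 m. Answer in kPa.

29.6 kPa

K_a = (1 − sin φ)/(1 + sin φ) = 0.3227.
σ_v = γz + q = 18.5 × 2.2 + 51 = 91.70 kPa.
σ_h = K_a σ_v = 0.3227 × 91.70 = 29.59 kPa.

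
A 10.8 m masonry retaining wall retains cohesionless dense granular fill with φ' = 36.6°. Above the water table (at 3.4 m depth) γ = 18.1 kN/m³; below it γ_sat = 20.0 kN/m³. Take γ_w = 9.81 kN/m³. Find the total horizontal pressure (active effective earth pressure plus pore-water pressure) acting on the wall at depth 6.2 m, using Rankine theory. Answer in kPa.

50.3 kPa

K_a = (1 − sin φ)/(1 + sin φ) = 0.2530.
γ' = 20.0 − 9.81 = 10.19 kN/m³.
Effective vertical stress at 6.2 m: σ'_v = 18.1×3.4 + 10.19×2.80 = 90.07 kPa.
σ'_h = K_a σ'_v = 0.2530 × 90.07 = 22.78 kPa; u = γ_w × 2.80 = 27.47 kPa.
Total σ_h = 22.78 + 27.47 = 50.25 kPa.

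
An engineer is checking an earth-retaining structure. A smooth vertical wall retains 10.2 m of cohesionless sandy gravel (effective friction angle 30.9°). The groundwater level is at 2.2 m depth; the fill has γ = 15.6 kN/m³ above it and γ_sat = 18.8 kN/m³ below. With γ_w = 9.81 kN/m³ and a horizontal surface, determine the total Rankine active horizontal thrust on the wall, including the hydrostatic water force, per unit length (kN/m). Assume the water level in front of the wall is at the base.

K_a = tan²(45° − φ/2) = 0.3214.
γ' = 18.8 − 9.81 = 8.990 kN/m³. Depth below WT = 8.0 m.
σ'_h at WT = K_a γ d_w = 11.03 kPa; at base = 11.03 + K_a γ' × 8.0 = 34.15 kPa.
P₁ (0–2.2 m) = ½×11.03×2.2 = 12.13. P₂ (2.2–10.2 m) = ½(11.03+34.15)×8.0 = 180.7.
P_w = ½ γ_w h₂² = 0.5×9.81×8.0² = 313.9. Total = 12.13+180.7+313.9 = 506.8 kN/m.

507 kN/m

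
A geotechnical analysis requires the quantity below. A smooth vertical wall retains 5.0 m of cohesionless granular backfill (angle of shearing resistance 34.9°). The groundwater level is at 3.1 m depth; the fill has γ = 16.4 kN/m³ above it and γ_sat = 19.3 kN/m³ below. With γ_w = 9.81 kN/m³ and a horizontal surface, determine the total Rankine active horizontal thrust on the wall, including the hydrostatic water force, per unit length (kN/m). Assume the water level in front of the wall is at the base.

K_a = tan²(45° − φ/2) = 0.2721.
γ' = 19.3 − 9.81 = 9.490 kN/m³. Depth below WT = 1.9 m.
σ'_h at WT = K_a γ d_w = 13.84 kPa; at base = 13.84 + K_a γ' × 1.9 = 18.74 kPa.
P₁ (0–3.1 m) = ½×13.84×3.1 = 21.45. P₂ (3.1–5.0 m) = ½(13.84+18.74)×1.9 = 30.95.
P_w = ½ γ_w h₂² = 0.5×9.81×1.9² = 17.71. Total = 21.45+30.95+17.71 = 70.10 kN/m.

70.1 kN/m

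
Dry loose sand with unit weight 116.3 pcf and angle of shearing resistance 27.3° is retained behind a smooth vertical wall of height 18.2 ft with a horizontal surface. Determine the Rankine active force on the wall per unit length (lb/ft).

K_a = tan²(45° − φ/2) = 0.3711.
P_a = ½ K_a γ H² = 0.5 × 0.3711 × 116.3 × 18.2² = 7149 lb/ft.

7150 lb/ft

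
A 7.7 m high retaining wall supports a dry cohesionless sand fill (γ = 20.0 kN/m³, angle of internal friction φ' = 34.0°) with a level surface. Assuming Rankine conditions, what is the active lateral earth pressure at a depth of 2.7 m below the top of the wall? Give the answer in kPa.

K_a = (1 − sin φ)/(1 + sin φ) = 0.2827.
σ_h = K_a γ z = 0.2827 × 20.0 × 2.7 = 15.27 kPa.

15.3 kPa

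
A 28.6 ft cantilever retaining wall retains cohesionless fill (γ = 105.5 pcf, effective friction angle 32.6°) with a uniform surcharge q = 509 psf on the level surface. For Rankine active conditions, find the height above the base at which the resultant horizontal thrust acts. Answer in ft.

10.7 ft

K_a = 0.2997.
Triangular part P₁ = ½K_aγH² = 12930 at H/3 = 9.533 ft; rectangular part P₂ = K_a q H = 4363 at H/2 = 14.30 ft.
ȳ = (P₁·9.533 + P₂·14.30)/(P₁+P₂) = 10.74 ft.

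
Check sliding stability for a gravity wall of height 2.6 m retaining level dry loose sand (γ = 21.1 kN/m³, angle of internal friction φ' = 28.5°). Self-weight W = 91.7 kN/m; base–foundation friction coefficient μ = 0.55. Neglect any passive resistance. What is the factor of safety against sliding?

K_a = tan²(45° − 28.5°/2) = 0.3540.
P_a = ½K_aγH² = 0.5×0.3540×21.1×2.6² = 25.24 kN/m, acting at H/3 = 0.8667 m above the base.
FS_sliding = μW / P_a = 0.55×91.7 / 25.24 = 1.998.

2.00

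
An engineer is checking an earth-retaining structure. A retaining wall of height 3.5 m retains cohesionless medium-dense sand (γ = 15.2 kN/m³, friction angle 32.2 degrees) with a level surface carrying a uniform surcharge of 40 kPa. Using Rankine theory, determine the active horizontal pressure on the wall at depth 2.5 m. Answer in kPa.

K_a = (1 − sin φ)/(1 + sin φ) = 0.3047.
σ_v = γz + q = 15.2 × 2.5 + 40 = 78.00 kPa.
σ_h = K_a σ_v = 0.3047 × 78.00 = 23.77 kPa.

23.8 kPa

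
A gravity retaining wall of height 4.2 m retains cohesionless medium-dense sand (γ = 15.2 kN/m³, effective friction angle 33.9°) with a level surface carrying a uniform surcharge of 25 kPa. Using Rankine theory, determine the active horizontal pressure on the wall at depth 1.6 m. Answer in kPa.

14.0 kPa

K_a = (1 − sin φ)/(1 + sin φ) = 0.2839.
σ_v = γz + q = 15.2 × 1.6 + 25 = 49.32 kPa.
σ_h = K_a σ_v = 0.2839 × 49.32 = 14.00 kPa.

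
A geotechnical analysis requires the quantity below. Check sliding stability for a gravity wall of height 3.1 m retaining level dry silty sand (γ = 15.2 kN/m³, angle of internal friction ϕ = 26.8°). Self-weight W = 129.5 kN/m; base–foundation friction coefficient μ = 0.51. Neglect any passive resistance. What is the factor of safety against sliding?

2.39

K_a = tan²(45° − 26.8°/2) = 0.3785.
P_a = ½K_aγH² = 0.5×0.3785×15.2×3.1² = 27.64 kN/m, acting at H/3 = 1.033 m above the base.
FS_sliding = μW / P_a = 0.51×129.5 / 27.64 = 2.389.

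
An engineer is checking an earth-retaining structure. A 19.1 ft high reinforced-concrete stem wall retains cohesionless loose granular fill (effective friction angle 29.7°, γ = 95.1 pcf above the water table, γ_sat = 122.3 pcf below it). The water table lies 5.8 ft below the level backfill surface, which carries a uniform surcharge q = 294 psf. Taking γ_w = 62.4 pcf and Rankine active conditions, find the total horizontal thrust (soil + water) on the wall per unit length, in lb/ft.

12200 lb/ft

K_a = tan²(45° − φ/2) = 0.3374.
γ' = 122.3 − 62.4 = 59.90 pcf. h₂ = H − d_w = 13.3 ft.
σ'_h: at surface K_a·q = 99.19; at WT K_a(q+γd_w) = 285.3; at base K_a(q+γd_w+γ'h₂) = 554.1 psf.
P₁ = ½(99.19+285.3)×5.8 = 1115; P₂ = ½(285.3+554.1)×13.3 = 5582; P_w = ½γ_w h₂² = 5519.
Total = 1115+5582+5519 = 12220 lb/ft.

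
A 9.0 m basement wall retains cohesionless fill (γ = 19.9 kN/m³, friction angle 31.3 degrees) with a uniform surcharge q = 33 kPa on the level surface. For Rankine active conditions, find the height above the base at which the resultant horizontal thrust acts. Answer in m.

3.40 m

K_a = 0.3162.
Triangular part P₁ = ½K_aγH² = 254.8 at H/3 = 3.000 m; rectangular part P₂ = K_a q H = 93.91 at H/2 = 4.500 m.
ȳ = (P₁·3.000 + P₂·4.500)/(P₁+P₂) = 3.404 m.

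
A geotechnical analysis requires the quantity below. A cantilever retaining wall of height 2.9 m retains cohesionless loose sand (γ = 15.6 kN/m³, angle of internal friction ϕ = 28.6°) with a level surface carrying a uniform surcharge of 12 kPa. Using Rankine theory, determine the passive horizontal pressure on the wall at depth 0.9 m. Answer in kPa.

K_p = (1 + sin φ)/(1 − sin φ) = 2.837.
σ_v = γz + q = 15.6 × 0.9 + 12 = 26.04 kPa.
σ_h = K_p σ_v = 2.837 × 26.04 = 73.86 kPa.

73.9 kPa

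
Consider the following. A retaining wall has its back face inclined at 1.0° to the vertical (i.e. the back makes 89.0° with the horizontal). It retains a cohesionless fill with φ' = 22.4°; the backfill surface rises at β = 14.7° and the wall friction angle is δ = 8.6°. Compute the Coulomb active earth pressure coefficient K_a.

K_a = sin²(α+φ) / [sin²α · sin(α−δ) · (1 + √{sin(φ+δ)sin(φ−β) / (sin(α−δ)sin(α+β))})²].
With α = 89.0°, φ = 22.4°, δ = 8.6°, β = 14.7°: K_a = 0.5466.

0.547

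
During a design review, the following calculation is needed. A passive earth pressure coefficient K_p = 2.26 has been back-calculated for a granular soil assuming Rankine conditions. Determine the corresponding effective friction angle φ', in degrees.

K_p = (1+sin φ)/(1−sin φ) ⇒ sin φ = (K_p − 1)/(K_p + 1) = 0.3865.
φ = arcsin(0.3865) = 22.74°.

22.7°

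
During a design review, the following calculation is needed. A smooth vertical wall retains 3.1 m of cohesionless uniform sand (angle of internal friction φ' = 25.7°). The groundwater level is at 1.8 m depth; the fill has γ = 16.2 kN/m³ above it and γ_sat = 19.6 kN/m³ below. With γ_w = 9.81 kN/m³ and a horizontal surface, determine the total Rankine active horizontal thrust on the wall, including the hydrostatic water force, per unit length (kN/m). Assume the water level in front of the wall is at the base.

36.9 kN/m

K_a = tan²(45° − φ/2) = 0.3950.
γ' = 19.6 − 9.81 = 9.790 kN/m³. Depth below WT = 1.3 m.
σ'_h at WT = K_a γ d_w = 11.52 kPa; at base = 11.52 + K_a γ' × 1.3 = 16.55 kPa.
P₁ (0–1.8 m) = ½×11.52×1.8 = 10.37. P₂ (1.8–3.1 m) = ½(11.52+16.55)×1.3 = 18.24.
P_w = ½ γ_w h₂² = 0.5×9.81×1.3² = 8.289. Total = 10.37+18.24+8.289 = 36.90 kN/m.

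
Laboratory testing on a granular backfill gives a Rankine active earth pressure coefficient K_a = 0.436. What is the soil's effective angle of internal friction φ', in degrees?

K_a = tan²(45° − φ/2) ⇒ 45° − φ/2 = arctan(√0.436) = 33.44°.
φ = 2(45° − 33.44°) = 23.13°.

23.1°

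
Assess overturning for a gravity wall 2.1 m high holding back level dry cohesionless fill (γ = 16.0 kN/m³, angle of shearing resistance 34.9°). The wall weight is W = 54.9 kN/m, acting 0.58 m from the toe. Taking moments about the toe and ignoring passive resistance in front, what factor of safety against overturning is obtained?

K_a = tan²(45° − 34.9°/2) = 0.2721.
P_a = ½K_aγH² = 0.5×0.2721×16.0×2.1² = 9.601 kN/m, acting at H/3 = 0.7000 m above the base.
Overturning moment M_o = P_a × H/3 = 9.601 × 0.7000 = 6.721.
Resisting moment M_r = W × 0.58 = 54.9 × 0.58 = 31.84.
FS_overturning = M_r/M_o = 31.84/6.721 = 4.738.

4.74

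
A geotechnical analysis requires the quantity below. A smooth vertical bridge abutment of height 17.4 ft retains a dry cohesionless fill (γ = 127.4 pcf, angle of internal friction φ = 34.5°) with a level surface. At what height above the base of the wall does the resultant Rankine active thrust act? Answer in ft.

K_a = 0.2768.
The pressure distribution is triangular, so the resultant acts at H/3 above the base = 17.4/3 = 5.800 ft.

5.80 ft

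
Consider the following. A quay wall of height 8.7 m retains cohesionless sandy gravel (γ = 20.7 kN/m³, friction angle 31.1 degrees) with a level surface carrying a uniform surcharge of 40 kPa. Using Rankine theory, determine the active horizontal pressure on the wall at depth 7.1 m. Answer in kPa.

59.6 kPa

K_a = (1 − sin φ)/(1 + sin φ) = 0.3188.
σ_v = γz + q = 20.7 × 7.1 + 40 = 187.0 kPa.
σ_h = K_a σ_v = 0.3188 × 187.0 = 59.61 kPa.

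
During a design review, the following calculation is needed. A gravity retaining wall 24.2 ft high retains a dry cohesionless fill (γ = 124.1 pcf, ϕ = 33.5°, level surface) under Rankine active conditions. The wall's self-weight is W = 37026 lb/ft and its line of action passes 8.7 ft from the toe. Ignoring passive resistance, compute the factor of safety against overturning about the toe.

K_a = tan²(45° − 33.5°/2) = 0.2887.
P_a = ½K_aγH² = 0.5×0.2887×124.1×24.2² = 10490 lb/ft, acting at H/3 = 8.067 ft above the base.
Overturning moment M_o = P_a × H/3 = 10490 × 8.067 = 84630.
Resisting moment M_r = W × 8.7 = 37026 × 8.7 = 322100.
FS_overturning = M_r/M_o = 322100/84630 = 3.806.

3.81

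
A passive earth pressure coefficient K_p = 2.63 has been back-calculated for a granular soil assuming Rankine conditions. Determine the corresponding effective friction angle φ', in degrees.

K_p = (1+sin φ)/(1−sin φ) ⇒ sin φ = (K_p − 1)/(K_p + 1) = 0.4490.
φ = arcsin(0.4490) = 26.68°.

26.7°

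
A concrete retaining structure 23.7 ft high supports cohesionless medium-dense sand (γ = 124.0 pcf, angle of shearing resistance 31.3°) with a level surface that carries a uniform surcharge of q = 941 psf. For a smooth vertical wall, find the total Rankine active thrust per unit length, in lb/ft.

K_a = tan²(45° − φ/2) = 0.3162.
Soil triangle: ½ K_a γ H² = 0.5×0.3162×124.0×23.7² = 11010 lb/ft.
Surcharge rectangle: K_a q H = 0.3162×941×23.7 = 7052 lb/ft.
Total = 11010 + 7052 = 18060 lb/ft.

18100 lb/ft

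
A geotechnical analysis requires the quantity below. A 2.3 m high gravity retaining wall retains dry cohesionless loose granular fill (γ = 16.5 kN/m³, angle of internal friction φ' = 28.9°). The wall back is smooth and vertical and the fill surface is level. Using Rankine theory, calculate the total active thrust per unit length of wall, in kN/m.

K_a = tan²(45° − φ/2) = 0.3484.
P_a = ½ K_a γ H² = 0.5 × 0.3484 × 16.5 × 2.3² = 15.20 kN/m.

15.2 kN/m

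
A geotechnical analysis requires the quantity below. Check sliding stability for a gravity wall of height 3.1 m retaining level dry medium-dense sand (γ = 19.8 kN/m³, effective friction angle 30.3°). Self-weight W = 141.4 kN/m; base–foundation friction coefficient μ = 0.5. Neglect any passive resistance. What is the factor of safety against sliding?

K_a = tan²(45° − 30.3°/2) = 0.3293.
P_a = ½K_aγH² = 0.5×0.3293×19.8×3.1² = 31.33 kN/m, acting at H/3 = 1.033 m above the base.
FS_sliding = μW / P_a = 0.5×141.4 / 31.33 = 2.257.

2.26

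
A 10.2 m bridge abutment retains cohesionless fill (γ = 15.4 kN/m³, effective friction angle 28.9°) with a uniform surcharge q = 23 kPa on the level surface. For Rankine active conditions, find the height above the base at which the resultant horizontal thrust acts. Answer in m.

K_a = 0.3484.
Triangular part P₁ = ½K_aγH² = 279.1 at H/3 = 3.400 m; rectangular part P₂ = K_a q H = 81.73 at H/2 = 5.100 m.
ȳ = (P₁·3.400 + P₂·5.100)/(P₁+P₂) = 3.785 m.

3.79 m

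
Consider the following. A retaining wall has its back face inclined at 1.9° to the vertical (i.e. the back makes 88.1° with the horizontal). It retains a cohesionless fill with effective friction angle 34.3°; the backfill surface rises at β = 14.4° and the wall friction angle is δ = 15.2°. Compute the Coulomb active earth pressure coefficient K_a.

0.320

K_a = sin²(α+φ) / [sin²α · sin(α−δ) · (1 + √{sin(φ+δ)sin(φ−β) / (sin(α−δ)sin(α+β))})²].
With α = 88.1°, φ = 34.3°, δ = 15.2°, β = 14.4°: K_a = 0.3204.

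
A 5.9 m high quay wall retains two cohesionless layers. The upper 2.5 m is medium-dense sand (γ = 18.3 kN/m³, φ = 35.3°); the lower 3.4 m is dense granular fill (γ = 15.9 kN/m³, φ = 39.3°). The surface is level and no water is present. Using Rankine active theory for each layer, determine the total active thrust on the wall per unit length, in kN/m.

K_a1 = tan²(45°−35.3°/2) = 0.2675; K_a2 = tan²(45°−39.3°/2) = 0.2245.
Layer 1: σ at base = K_a1 γ₁ h₁ = 12.24 kPa; P₁ = ½×12.24×2.5 = 15.30.
Layer 2: σ_v at top = γ₁h₁ = 45.75; σ_h top = K_a2×45.75 = 10.27; σ_h base = K_a2×(45.75+15.9×3.4) = 22.40.
P₂ = ½(10.27+22.40)×3.4 = 55.54. Total P_a = 15.30+55.54 = 70.84 kN/m.

70.8 kN/m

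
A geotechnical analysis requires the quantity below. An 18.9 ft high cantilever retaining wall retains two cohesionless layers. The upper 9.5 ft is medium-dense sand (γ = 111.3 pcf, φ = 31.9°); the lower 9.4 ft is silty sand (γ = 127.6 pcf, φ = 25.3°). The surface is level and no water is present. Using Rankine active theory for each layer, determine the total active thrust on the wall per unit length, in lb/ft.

7800 lb/ft

K_a1 = tan²(45°−31.9°/2) = 0.3085; K_a2 = tan²(45°−25.3°/2) = 0.4012.
Layer 1: σ at base = K_a1 γ₁ h₁ = 326.2 psf; P₁ = ½×326.2×9.5 = 1550.
Layer 2: σ_v at top = γ₁h₁ = 1057; σ_h top = K_a2×1057 = 424.2; σ_h base = K_a2×(1057+127.6×9.4) = 905.4.
P₂ = ½(424.2+905.4)×9.4 = 6249. Total P_a = 1550+6249 = 7799 lb/ft.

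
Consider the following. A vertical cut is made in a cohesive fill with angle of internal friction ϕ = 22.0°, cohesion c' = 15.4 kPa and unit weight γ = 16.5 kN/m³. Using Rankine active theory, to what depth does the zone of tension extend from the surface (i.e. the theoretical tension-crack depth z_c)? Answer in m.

2.77 m

K_a = tan²(45° − 22.0°/2) = 0.4550; √K_a = 0.6745.
The active pressure is zero where K_a γ z = 2c√K_a, so z_c = 2c/(γ√K_a) = 2×15.4/(16.5×0.6745) = 2.767 m.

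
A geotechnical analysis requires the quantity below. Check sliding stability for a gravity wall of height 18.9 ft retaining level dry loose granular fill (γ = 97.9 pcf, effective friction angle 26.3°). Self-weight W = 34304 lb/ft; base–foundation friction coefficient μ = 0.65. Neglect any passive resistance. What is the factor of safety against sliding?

3.30

K_a = tan²(45° − 26.3°/2) = 0.3859.
P_a = ½K_aγH² = 0.5×0.3859×97.9×18.9² = 6748 lb/ft, acting at H/3 = 6.300 ft above the base.
FS_sliding = μW / P_a = 0.65×34304 / 6748 = 3.304.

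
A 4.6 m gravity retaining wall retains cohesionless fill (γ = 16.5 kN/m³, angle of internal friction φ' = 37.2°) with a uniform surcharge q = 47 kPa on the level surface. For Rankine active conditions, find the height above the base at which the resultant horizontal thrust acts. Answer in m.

1.96 m

K_a = 0.2464.
Triangular part P₁ = ½K_aγH² = 43.02 at H/3 = 1.533 m; rectangular part P₂ = K_a q H = 53.28 at H/2 = 2.300 m.
ȳ = (P₁·1.533 + P₂·2.300)/(P₁+P₂) = 1.958 m.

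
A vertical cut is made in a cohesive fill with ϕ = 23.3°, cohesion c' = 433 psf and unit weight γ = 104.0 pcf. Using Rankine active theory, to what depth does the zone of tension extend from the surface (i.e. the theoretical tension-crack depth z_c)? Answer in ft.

K_a = tan²(45° − 23.3°/2) = 0.4331; √K_a = 0.6581.
The active pressure is zero where K_a γ z = 2c√K_a, so z_c = 2c/(γ√K_a) = 2×433/(104.0×0.6581) = 12.65 ft.

12.7 ft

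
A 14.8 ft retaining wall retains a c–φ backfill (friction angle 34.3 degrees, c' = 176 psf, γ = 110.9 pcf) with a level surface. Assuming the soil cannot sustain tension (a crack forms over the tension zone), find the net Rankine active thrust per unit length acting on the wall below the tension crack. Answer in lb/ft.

K_a = 0.2792; √K_a = 0.5284.
Tension-crack depth z_c = 2c/(γ√K_a) = 2×176/(110.9×0.5284) = 6.007 ft.
σ_a at base = K_a γ H − 2c√K_a = 0.2792×110.9×14.8 − 2×176×0.5284 = 272.2 psf.
P_a = ½ × 272.2 × (H − z_c) = 0.5×272.2×8.793 = 1197 lb/ft.

1200 lb/ft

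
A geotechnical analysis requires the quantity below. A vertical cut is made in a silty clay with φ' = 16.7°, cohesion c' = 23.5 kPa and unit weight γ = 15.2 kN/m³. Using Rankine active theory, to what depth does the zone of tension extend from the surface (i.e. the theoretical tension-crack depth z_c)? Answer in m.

K_a = tan²(45° − 16.7°/2) = 0.5536; √K_a = 0.7440.
The active pressure is zero where K_a γ z = 2c√K_a, so z_c = 2c/(γ√K_a) = 2×23.5/(15.2×0.7440) = 4.156 m.

4.16 m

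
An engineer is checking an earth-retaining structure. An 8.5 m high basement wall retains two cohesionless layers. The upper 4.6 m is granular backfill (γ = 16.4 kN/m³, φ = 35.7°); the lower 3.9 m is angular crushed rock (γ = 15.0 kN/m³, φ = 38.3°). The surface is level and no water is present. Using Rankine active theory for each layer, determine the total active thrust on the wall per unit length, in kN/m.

141 kN/m

K_a1 = tan²(45°−35.7°/2) = 0.2630; K_a2 = tan²(45°−38.3°/2) = 0.2347.
Layer 1: σ at base = K_a1 γ₁ h₁ = 19.84 kPa; P₁ = ½×19.84×4.6 = 45.63.
Layer 2: σ_v at top = γ₁h₁ = 75.44; σ_h top = K_a2×75.44 = 17.71; σ_h base = K_a2×(75.44+15.0×3.9) = 31.44.
P₂ = ½(17.71+31.44)×3.9 = 95.84. Total P_a = 45.63+95.84 = 141.5 kN/m.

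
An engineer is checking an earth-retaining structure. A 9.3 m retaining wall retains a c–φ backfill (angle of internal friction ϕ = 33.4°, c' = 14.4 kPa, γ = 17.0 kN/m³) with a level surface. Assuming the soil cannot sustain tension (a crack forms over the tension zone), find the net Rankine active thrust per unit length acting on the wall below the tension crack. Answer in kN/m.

93.3 kN/m

K_a = 0.2899; √K_a = 0.5384.
Tension-crack depth z_c = 2c/(γ√K_a) = 2×14.4/(17.0×0.5384) = 3.146 m.
σ_a at base = K_a γ H − 2c√K_a = 0.2899×17.0×9.3 − 2×14.4×0.5384 = 30.33 kPa.
P_a = ½ × 30.33 × (H − z_c) = 0.5×30.33×6.154 = 93.32 kN/m.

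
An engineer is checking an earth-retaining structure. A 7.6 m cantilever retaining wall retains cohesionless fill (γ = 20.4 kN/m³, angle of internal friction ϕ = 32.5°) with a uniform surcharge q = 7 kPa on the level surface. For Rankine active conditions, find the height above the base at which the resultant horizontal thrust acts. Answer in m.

2.64 m

K_a = 0.3010.
Triangular part P₁ = ½K_aγH² = 177.3 at H/3 = 2.533 m; rectangular part P₂ = K_a q H = 16.01 at H/2 = 3.800 m.
ȳ = (P₁·2.533 + P₂·3.800)/(P₁+P₂) = 2.638 m.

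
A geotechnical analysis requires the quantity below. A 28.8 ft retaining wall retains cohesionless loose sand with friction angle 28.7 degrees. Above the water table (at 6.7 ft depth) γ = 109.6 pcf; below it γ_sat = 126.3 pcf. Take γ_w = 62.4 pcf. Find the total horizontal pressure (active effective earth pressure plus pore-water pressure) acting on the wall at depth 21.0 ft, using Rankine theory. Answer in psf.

K_a = (1 − sin φ)/(1 + sin φ) = 0.3511.
γ' = 126.3 − 62.4 = 63.90 pcf.
Effective vertical stress at 21.0 ft: σ'_v = 109.6×6.7 + 63.90×14.3 = 1648 psf.
σ'_h = K_a σ'_v = 0.3511 × 1648 = 578.7 psf; u = γ_w × 14.3 = 892.3 psf.
Total σ_h = 578.7 + 892.3 = 1471 psf.

1470 psf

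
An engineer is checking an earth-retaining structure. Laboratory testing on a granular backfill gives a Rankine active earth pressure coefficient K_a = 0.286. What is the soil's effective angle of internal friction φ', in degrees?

33.7°

K_a = tan²(45° − φ/2) ⇒ 45° − φ/2 = arctan(√0.286) = 28.14°.
φ = 2(45° − 28.14°) = 33.73°.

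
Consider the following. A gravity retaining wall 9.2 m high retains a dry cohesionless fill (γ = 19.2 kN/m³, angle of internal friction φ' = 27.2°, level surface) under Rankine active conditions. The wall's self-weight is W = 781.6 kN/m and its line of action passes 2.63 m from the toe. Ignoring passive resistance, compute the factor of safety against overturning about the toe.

2.21

K_a = tan²(45° − 27.2°/2) = 0.3726.
P_a = ½K_aγH² = 0.5×0.3726×19.2×9.2² = 302.7 kN/m, acting at H/3 = 3.067 m above the base.
Overturning moment M_o = P_a × H/3 = 302.7 × 3.067 = 928.4.
Resisting moment M_r = W × 2.63 = 781.6 × 2.63 = 2056.
FS_overturning = M_r/M_o = 2056/928.4 = 2.214.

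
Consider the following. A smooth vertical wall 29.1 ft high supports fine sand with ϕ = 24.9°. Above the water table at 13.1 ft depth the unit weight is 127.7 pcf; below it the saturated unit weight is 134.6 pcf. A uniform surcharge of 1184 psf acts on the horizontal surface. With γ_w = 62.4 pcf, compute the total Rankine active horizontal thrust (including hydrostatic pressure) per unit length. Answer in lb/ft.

41200 lb/ft

K_a = tan²(45° − φ/2) = 0.4074.
γ' = 134.6 − 62.4 = 72.20 pcf. h₂ = H − d_w = 16.0 ft.
σ'_h: at surface K_a·q = 482.4; at WT K_a(q+γd_w) = 1164; at base K_a(q+γd_w+γ'h₂) = 1635 psf.
P₁ = ½(482.4+1164)×13.1 = 10780; P₂ = ½(1164+1635)×16.0 = 22390; P_w = ½γ_w h₂² = 7987.
Total = 10780+22390+7987 = 41160 lb/ft.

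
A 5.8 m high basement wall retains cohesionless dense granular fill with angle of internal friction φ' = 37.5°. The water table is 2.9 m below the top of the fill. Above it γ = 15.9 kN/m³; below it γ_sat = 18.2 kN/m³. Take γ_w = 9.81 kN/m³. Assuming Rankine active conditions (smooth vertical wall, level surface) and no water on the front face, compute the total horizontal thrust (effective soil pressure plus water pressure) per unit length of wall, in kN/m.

K_a = tan²(45° − φ/2) = 0.2432.
γ' = 18.2 − 9.81 = 8.390 kN/m³. Depth below WT = 2.9 m.
σ'_h at WT = K_a γ d_w = 11.21 kPa; at base = 11.21 + K_a γ' × 2.9 = 17.13 kPa.
P₁ (0–2.9 m) = ½×11.21×2.9 = 16.26. P₂ (2.9–5.8 m) = ½(11.21+17.13)×2.9 = 41.10.
P_w = ½ γ_w h₂² = 0.5×9.81×2.9² = 41.25. Total = 16.26+41.10+41.25 = 98.61 kN/m.

98.6 kN/m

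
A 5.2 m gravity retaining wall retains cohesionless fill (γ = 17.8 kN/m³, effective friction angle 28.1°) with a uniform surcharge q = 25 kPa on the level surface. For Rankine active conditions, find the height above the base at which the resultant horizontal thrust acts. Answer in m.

2.04 m

K_a = 0.3596.
Triangular part P₁ = ½K_aγH² = 86.54 at H/3 = 1.733 m; rectangular part P₂ = K_a q H = 46.75 at H/2 = 2.600 m.
ȳ = (P₁·1.733 + P₂·2.600)/(P₁+P₂) = 2.037 m.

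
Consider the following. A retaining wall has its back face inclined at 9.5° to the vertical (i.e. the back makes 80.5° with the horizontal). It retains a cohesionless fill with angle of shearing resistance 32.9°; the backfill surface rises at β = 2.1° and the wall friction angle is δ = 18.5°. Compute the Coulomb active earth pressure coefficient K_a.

K_a = sin²(α+φ) / [sin²α · sin(α−δ) · (1 + √{sin(φ+δ)sin(φ−β) / (sin(α−δ)sin(α+β))})²].
With α = 80.5°, φ = 32.9°, δ = 18.5°, β = 2.1°: K_a = 0.3491.

0.349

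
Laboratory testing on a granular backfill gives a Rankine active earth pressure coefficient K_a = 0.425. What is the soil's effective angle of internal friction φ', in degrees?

K_a = tan²(45° − φ/2) ⇒ 45° − φ/2 = arctan(√0.425) = 33.10°.
φ = 2(45° − 33.10°) = 23.80°.

23.8°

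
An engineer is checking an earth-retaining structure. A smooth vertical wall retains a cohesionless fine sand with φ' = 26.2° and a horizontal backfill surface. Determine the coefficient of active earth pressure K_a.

K_a = (1 − sin φ)/(1 + sin φ) = (1 − sin 26.2°)/(1 + sin 26.2°) = 0.3874.

0.387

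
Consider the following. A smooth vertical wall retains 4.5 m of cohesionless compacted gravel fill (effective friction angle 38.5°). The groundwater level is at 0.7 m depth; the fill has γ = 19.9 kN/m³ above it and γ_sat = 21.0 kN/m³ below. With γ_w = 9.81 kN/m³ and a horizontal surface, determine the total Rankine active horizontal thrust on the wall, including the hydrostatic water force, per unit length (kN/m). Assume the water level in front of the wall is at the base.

103 kN/m

K_a = tan²(45° − φ/2) = 0.2327.
γ' = 21.0 − 9.81 = 11.19 kN/m³. Depth below WT = 3.8 m.
σ'_h at WT = K_a γ d_w = 3.241 kPa; at base = 3.241 + K_a γ' × 3.8 = 13.13 kPa.
P₁ (0–0.7 m) = ½×3.241×0.7 = 1.134. P₂ (0.7–4.5 m) = ½(3.241+13.13)×3.8 = 31.11.
P_w = ½ γ_w h₂² = 0.5×9.81×3.8² = 70.83. Total = 1.134+31.11+70.83 = 103.1 kN/m.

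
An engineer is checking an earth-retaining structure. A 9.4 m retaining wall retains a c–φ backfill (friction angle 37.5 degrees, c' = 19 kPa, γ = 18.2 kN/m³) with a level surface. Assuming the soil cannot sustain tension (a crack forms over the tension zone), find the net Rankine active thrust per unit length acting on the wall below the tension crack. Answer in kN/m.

59.1 kN/m

K_a = 0.2432; √K_a = 0.4931.
Tension-crack depth z_c = 2c/(γ√K_a) = 2×19/(18.2×0.4931) = 4.234 m.
σ_a at base = K_a γ H − 2c√K_a = 0.2432×18.2×9.4 − 2×19×0.4931 = 22.87 kPa.
P_a = ½ × 22.87 × (H − z_c) = 0.5×22.87×5.166 = 59.06 kN/m.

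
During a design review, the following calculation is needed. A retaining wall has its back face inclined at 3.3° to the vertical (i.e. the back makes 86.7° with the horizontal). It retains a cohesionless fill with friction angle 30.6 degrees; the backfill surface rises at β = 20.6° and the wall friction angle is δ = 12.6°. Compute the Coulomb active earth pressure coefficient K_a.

K_a = sin²(α+φ) / [sin²α · sin(α−δ) · (1 + √{sin(φ+δ)sin(φ−β) / (sin(α−δ)sin(α+β))})²].
With α = 86.7°, φ = 30.6°, δ = 12.6°, β = 20.6°: K_a = 0.4455.

0.446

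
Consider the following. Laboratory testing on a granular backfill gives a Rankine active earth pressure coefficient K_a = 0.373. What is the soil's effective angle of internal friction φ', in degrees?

27.2°

K_a = tan²(45° − φ/2) ⇒ 45° − φ/2 = arctan(√0.373) = 31.41°.
φ = 2(45° − 31.41°) = 27.17°.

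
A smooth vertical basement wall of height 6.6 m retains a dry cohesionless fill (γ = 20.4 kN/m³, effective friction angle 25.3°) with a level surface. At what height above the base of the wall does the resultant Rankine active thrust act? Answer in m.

2.20 m

K_a = 0.4012.
The pressure distribution is triangular, so the resultant acts at H/3 above the base = 6.6/3 = 2.200 m.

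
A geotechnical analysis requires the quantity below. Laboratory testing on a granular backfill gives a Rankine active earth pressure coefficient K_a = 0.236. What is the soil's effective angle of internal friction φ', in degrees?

K_a = tan²(45° − φ/2) ⇒ 45° − φ/2 = arctan(√0.236) = 25.91°.
φ = 2(45° − 25.91°) = 38.18°.

38.2°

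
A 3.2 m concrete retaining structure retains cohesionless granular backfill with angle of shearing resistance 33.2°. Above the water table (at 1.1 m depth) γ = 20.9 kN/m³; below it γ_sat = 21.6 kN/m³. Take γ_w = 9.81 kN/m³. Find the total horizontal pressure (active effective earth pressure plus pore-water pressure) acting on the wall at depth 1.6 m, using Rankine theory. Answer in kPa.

K_a = (1 − sin φ)/(1 + sin φ) = 0.2924.
γ' = 21.6 − 9.81 = 11.79 kN/m³.
Effective vertical stress at 1.6 m: σ'_v = 20.9×1.1 + 11.79×0.500 = 28.89 kPa.
σ'_h = K_a σ'_v = 0.2924 × 28.89 = 8.445 kPa; u = γ_w × 0.500 = 4.905 kPa.
Total σ_h = 8.445 + 4.905 = 13.35 kPa.

13.3 kPa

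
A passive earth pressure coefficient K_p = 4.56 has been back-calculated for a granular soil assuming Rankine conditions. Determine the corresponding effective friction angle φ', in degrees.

K_p = (1+sin φ)/(1−sin φ) ⇒ sin φ = (K_p − 1)/(K_p + 1) = 0.6403.
φ = arcsin(0.6403) = 39.81°.

39.8°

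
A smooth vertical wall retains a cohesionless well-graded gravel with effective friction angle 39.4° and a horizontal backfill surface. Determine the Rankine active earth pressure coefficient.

K_a = (1 − sin φ)/(1 + sin φ) = (1 − sin 39.4°)/(1 + sin 39.4°) = 0.2234.

0.223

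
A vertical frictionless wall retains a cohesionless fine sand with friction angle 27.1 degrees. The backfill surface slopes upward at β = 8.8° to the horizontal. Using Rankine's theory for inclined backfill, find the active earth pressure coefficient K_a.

K_a = cos β · (cos β − √(cos²β − cos²φ)) / (cos β + √(cos²β − cos²φ)).
cos β = 0.9882, cos φ = 0.8902, √(cos²β − cos²φ) = 0.4291.
K_a = 0.9882 × (0.9882 − 0.4291)/(0.9882 + 0.4291) = 0.3899.

0.390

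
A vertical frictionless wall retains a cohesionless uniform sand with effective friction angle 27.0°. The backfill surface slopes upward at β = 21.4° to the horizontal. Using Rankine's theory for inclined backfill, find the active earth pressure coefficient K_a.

K_a = cos β · (cos β − √(cos²β − cos²φ)) / (cos β + √(cos²β − cos²φ)).
cos β = 0.9311, cos φ = 0.8910, √(cos²β − cos²φ) = 0.2701.
K_a = 0.9311 × (0.9311 − 0.2701)/(0.9311 + 0.2701) = 0.5123.

0.512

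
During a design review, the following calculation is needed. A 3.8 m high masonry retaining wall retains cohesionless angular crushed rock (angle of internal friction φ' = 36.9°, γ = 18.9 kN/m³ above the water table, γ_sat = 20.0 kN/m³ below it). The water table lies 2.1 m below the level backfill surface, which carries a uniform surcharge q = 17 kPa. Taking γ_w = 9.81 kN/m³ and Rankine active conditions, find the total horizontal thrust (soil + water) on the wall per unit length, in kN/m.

61.2 kN/m

K_a = tan²(45° − φ/2) = 0.2497.
γ' = 20.0 − 9.81 = 10.19 kN/m³. h₂ = H − d_w = 1.7 m.
σ'_h: at surface K_a·q = 4.244; at WT K_a(q+γd_w) = 14.15; at base K_a(q+γd_w+γ'h₂) = 18.48 kPa.
P₁ = ½(4.244+14.15)×2.1 = 19.32; P₂ = ½(14.15+18.48)×1.7 = 27.74; P_w = ½γ_w h₂² = 14.18.
Total = 19.32+27.74+14.18 = 61.23 kN/m.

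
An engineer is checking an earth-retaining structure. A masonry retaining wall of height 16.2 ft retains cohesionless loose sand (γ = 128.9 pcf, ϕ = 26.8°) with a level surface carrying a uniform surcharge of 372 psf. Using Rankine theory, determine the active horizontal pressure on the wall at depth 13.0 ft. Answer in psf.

775 psf

K_a = (1 − sin φ)/(1 + sin φ) = 0.3785.
σ_v = γz + q = 128.9 × 13.0 + 372 = 2048 psf.
σ_h = K_a σ_v = 0.3785 × 2048 = 775.0 psf.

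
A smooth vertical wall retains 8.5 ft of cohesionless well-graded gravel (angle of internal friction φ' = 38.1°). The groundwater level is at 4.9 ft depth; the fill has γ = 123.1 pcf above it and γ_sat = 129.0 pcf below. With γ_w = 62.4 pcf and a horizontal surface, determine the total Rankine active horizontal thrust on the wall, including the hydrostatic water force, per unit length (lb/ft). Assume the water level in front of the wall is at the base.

1370 lb/ft

K_a = tan²(45° − φ/2) = 0.2368.
γ' = 129.0 − 62.4 = 66.60 pcf. Depth below WT = 3.6 ft.
σ'_h at WT = K_a γ d_w = 142.9 psf; at base = 142.9 + K_a γ' × 3.6 = 199.6 psf.
P₁ (0–4.9 ft) = ½×142.9×4.9 = 350.0. P₂ (4.9–8.5 ft) = ½(142.9+199.6)×3.6 = 616.5.
P_w = ½ γ_w h₂² = 0.5×62.4×3.6² = 404.4. Total = 350.0+616.5+404.4 = 1371 lb/ft.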